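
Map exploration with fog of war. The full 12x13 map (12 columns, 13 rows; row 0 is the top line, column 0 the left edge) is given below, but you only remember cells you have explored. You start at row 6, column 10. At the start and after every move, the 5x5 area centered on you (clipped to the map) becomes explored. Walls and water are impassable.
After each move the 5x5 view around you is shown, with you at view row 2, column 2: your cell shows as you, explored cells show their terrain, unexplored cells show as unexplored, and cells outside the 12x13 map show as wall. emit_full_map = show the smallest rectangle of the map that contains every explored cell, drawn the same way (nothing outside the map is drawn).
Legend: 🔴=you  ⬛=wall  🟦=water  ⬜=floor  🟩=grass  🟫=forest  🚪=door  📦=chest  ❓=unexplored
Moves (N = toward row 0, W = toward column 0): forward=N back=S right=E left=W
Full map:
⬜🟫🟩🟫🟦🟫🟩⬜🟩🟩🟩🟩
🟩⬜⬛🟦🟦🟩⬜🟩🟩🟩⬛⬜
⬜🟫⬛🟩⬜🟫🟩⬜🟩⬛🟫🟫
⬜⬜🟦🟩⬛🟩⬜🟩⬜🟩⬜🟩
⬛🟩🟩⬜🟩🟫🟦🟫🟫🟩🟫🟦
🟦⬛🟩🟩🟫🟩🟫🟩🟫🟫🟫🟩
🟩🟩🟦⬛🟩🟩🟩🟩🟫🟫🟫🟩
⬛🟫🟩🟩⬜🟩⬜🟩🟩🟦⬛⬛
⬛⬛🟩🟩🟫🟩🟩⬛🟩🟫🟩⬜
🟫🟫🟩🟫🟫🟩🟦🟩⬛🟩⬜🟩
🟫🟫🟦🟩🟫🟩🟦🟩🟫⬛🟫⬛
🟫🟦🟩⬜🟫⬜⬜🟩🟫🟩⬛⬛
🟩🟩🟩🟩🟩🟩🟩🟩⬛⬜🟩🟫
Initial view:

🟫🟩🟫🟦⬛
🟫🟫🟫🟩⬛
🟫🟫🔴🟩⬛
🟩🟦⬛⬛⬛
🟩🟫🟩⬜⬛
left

🟫🟫🟩🟫🟦
🟩🟫🟫🟫🟩
🟩🟫🔴🟫🟩
🟩🟩🟦⬛⬛
⬛🟩🟫🟩⬜

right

🟫🟩🟫🟦⬛
🟫🟫🟫🟩⬛
🟫🟫🔴🟩⬛
🟩🟦⬛⬛⬛
🟩🟫🟩⬜⬛

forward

⬜🟩⬜🟩⬛
🟫🟩🟫🟦⬛
🟫🟫🔴🟩⬛
🟫🟫🟫🟩⬛
🟩🟦⬛⬛⬛

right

🟩⬜🟩⬛⬛
🟩🟫🟦⬛⬛
🟫🟫🔴⬛⬛
🟫🟫🟩⬛⬛
🟦⬛⬛⬛⬛

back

🟩🟫🟦⬛⬛
🟫🟫🟩⬛⬛
🟫🟫🔴⬛⬛
🟦⬛⬛⬛⬛
🟫🟩⬜⬛⬛

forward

🟩⬜🟩⬛⬛
🟩🟫🟦⬛⬛
🟫🟫🔴⬛⬛
🟫🟫🟩⬛⬛
🟦⬛⬛⬛⬛

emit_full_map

❓⬜🟩⬜🟩
🟫🟫🟩🟫🟦
🟩🟫🟫🟫🔴
🟩🟫🟫🟫🟩
🟩🟩🟦⬛⬛
⬛🟩🟫🟩⬜

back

🟩🟫🟦⬛⬛
🟫🟫🟩⬛⬛
🟫🟫🔴⬛⬛
🟦⬛⬛⬛⬛
🟫🟩⬜⬛⬛

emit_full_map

❓⬜🟩⬜🟩
🟫🟫🟩🟫🟦
🟩🟫🟫🟫🟩
🟩🟫🟫🟫🔴
🟩🟩🟦⬛⬛
⬛🟩🟫🟩⬜


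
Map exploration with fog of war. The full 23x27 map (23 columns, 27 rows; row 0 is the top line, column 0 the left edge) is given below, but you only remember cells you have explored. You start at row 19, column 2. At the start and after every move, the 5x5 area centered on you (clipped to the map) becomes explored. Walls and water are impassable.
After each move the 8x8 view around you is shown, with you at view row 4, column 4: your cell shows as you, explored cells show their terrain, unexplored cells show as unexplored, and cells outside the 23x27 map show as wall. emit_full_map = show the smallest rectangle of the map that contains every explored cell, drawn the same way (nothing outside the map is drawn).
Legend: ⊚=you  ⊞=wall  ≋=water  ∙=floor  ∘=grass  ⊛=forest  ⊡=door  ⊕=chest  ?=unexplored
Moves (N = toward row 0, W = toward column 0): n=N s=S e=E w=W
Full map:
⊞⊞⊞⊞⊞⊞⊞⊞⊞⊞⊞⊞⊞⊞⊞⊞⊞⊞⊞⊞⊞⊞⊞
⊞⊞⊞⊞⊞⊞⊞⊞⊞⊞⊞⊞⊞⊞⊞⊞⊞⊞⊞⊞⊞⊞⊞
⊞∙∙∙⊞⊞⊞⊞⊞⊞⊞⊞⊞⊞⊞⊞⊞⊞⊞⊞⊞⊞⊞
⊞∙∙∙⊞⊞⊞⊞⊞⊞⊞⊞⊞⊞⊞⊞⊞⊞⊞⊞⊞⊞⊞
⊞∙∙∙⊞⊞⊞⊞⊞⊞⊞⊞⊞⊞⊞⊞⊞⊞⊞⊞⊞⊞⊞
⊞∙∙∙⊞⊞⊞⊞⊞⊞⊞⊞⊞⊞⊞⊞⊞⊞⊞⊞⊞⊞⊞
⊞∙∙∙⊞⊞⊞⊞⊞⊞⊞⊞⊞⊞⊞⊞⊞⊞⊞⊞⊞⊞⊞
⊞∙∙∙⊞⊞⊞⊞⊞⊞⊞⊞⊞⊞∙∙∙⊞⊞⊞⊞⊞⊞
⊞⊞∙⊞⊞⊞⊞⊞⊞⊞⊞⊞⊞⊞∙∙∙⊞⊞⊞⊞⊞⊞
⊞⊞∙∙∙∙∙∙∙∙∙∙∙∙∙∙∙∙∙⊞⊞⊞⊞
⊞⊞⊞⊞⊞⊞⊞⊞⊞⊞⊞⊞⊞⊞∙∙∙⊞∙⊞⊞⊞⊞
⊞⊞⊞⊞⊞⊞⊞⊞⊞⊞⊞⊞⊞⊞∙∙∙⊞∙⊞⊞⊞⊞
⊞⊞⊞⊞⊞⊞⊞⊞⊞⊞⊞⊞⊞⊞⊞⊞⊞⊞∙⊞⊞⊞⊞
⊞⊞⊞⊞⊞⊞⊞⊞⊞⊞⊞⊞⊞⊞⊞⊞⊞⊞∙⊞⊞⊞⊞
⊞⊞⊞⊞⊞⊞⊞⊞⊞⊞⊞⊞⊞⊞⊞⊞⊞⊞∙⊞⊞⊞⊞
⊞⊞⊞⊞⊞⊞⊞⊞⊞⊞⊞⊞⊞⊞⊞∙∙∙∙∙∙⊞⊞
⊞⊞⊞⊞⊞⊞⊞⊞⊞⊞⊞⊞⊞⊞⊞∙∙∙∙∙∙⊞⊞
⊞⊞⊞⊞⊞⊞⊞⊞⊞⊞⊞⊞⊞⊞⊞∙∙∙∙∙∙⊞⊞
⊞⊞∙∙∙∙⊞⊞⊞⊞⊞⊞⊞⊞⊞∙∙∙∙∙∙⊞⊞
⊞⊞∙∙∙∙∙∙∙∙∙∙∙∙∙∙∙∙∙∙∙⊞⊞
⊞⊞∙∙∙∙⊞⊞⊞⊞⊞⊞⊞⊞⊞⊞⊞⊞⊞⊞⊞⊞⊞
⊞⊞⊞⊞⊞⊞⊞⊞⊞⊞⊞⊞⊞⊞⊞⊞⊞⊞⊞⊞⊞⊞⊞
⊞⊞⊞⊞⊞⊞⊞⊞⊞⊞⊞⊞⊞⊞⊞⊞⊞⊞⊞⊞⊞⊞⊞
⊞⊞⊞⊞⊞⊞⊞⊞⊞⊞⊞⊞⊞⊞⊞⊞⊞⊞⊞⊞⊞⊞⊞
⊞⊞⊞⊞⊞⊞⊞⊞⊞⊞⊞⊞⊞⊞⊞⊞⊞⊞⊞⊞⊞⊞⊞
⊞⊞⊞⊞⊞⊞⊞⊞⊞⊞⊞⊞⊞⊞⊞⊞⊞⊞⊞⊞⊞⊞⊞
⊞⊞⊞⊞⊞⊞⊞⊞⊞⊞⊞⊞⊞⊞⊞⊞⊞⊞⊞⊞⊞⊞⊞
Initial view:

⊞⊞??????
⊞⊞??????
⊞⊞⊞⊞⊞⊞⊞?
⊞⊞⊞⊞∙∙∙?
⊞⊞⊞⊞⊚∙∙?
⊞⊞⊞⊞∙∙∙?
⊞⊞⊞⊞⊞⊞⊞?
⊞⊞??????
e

⊞???????
⊞???????
⊞⊞⊞⊞⊞⊞⊞?
⊞⊞⊞∙∙∙∙?
⊞⊞⊞∙⊚∙∙?
⊞⊞⊞∙∙∙∙?
⊞⊞⊞⊞⊞⊞⊞?
⊞???????

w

⊞⊞??????
⊞⊞??????
⊞⊞⊞⊞⊞⊞⊞⊞
⊞⊞⊞⊞∙∙∙∙
⊞⊞⊞⊞⊚∙∙∙
⊞⊞⊞⊞∙∙∙∙
⊞⊞⊞⊞⊞⊞⊞⊞
⊞⊞??????

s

⊞⊞??????
⊞⊞⊞⊞⊞⊞⊞⊞
⊞⊞⊞⊞∙∙∙∙
⊞⊞⊞⊞∙∙∙∙
⊞⊞⊞⊞⊚∙∙∙
⊞⊞⊞⊞⊞⊞⊞⊞
⊞⊞⊞⊞⊞⊞⊞?
⊞⊞??????

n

⊞⊞??????
⊞⊞??????
⊞⊞⊞⊞⊞⊞⊞⊞
⊞⊞⊞⊞∙∙∙∙
⊞⊞⊞⊞⊚∙∙∙
⊞⊞⊞⊞∙∙∙∙
⊞⊞⊞⊞⊞⊞⊞⊞
⊞⊞⊞⊞⊞⊞⊞?

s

⊞⊞??????
⊞⊞⊞⊞⊞⊞⊞⊞
⊞⊞⊞⊞∙∙∙∙
⊞⊞⊞⊞∙∙∙∙
⊞⊞⊞⊞⊚∙∙∙
⊞⊞⊞⊞⊞⊞⊞⊞
⊞⊞⊞⊞⊞⊞⊞?
⊞⊞??????

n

⊞⊞??????
⊞⊞??????
⊞⊞⊞⊞⊞⊞⊞⊞
⊞⊞⊞⊞∙∙∙∙
⊞⊞⊞⊞⊚∙∙∙
⊞⊞⊞⊞∙∙∙∙
⊞⊞⊞⊞⊞⊞⊞⊞
⊞⊞⊞⊞⊞⊞⊞?

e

⊞???????
⊞???????
⊞⊞⊞⊞⊞⊞⊞?
⊞⊞⊞∙∙∙∙?
⊞⊞⊞∙⊚∙∙?
⊞⊞⊞∙∙∙∙?
⊞⊞⊞⊞⊞⊞⊞?
⊞⊞⊞⊞⊞⊞??

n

⊞???????
⊞???????
⊞?⊞⊞⊞⊞⊞?
⊞⊞⊞⊞⊞⊞⊞?
⊞⊞⊞∙⊚∙∙?
⊞⊞⊞∙∙∙∙?
⊞⊞⊞∙∙∙∙?
⊞⊞⊞⊞⊞⊞⊞?

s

⊞???????
⊞?⊞⊞⊞⊞⊞?
⊞⊞⊞⊞⊞⊞⊞?
⊞⊞⊞∙∙∙∙?
⊞⊞⊞∙⊚∙∙?
⊞⊞⊞∙∙∙∙?
⊞⊞⊞⊞⊞⊞⊞?
⊞⊞⊞⊞⊞⊞??

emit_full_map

?⊞⊞⊞⊞⊞
⊞⊞⊞⊞⊞⊞
⊞⊞∙∙∙∙
⊞⊞∙⊚∙∙
⊞⊞∙∙∙∙
⊞⊞⊞⊞⊞⊞
⊞⊞⊞⊞⊞?

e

????????
?⊞⊞⊞⊞⊞??
⊞⊞⊞⊞⊞⊞⊞?
⊞⊞∙∙∙∙⊞?
⊞⊞∙∙⊚∙∙?
⊞⊞∙∙∙∙⊞?
⊞⊞⊞⊞⊞⊞⊞?
⊞⊞⊞⊞⊞???

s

?⊞⊞⊞⊞⊞??
⊞⊞⊞⊞⊞⊞⊞?
⊞⊞∙∙∙∙⊞?
⊞⊞∙∙∙∙∙?
⊞⊞∙∙⊚∙⊞?
⊞⊞⊞⊞⊞⊞⊞?
⊞⊞⊞⊞⊞⊞⊞?
????????

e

⊞⊞⊞⊞⊞???
⊞⊞⊞⊞⊞⊞??
⊞∙∙∙∙⊞⊞?
⊞∙∙∙∙∙∙?
⊞∙∙∙⊚⊞⊞?
⊞⊞⊞⊞⊞⊞⊞?
⊞⊞⊞⊞⊞⊞⊞?
????????

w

?⊞⊞⊞⊞⊞??
⊞⊞⊞⊞⊞⊞⊞?
⊞⊞∙∙∙∙⊞⊞
⊞⊞∙∙∙∙∙∙
⊞⊞∙∙⊚∙⊞⊞
⊞⊞⊞⊞⊞⊞⊞⊞
⊞⊞⊞⊞⊞⊞⊞⊞
????????

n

????????
?⊞⊞⊞⊞⊞??
⊞⊞⊞⊞⊞⊞⊞?
⊞⊞∙∙∙∙⊞⊞
⊞⊞∙∙⊚∙∙∙
⊞⊞∙∙∙∙⊞⊞
⊞⊞⊞⊞⊞⊞⊞⊞
⊞⊞⊞⊞⊞⊞⊞⊞

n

????????
????????
?⊞⊞⊞⊞⊞⊞?
⊞⊞⊞⊞⊞⊞⊞?
⊞⊞∙∙⊚∙⊞⊞
⊞⊞∙∙∙∙∙∙
⊞⊞∙∙∙∙⊞⊞
⊞⊞⊞⊞⊞⊞⊞⊞

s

????????
?⊞⊞⊞⊞⊞⊞?
⊞⊞⊞⊞⊞⊞⊞?
⊞⊞∙∙∙∙⊞⊞
⊞⊞∙∙⊚∙∙∙
⊞⊞∙∙∙∙⊞⊞
⊞⊞⊞⊞⊞⊞⊞⊞
⊞⊞⊞⊞⊞⊞⊞⊞

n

????????
????????
?⊞⊞⊞⊞⊞⊞?
⊞⊞⊞⊞⊞⊞⊞?
⊞⊞∙∙⊚∙⊞⊞
⊞⊞∙∙∙∙∙∙
⊞⊞∙∙∙∙⊞⊞
⊞⊞⊞⊞⊞⊞⊞⊞

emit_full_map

?⊞⊞⊞⊞⊞⊞?
⊞⊞⊞⊞⊞⊞⊞?
⊞⊞∙∙⊚∙⊞⊞
⊞⊞∙∙∙∙∙∙
⊞⊞∙∙∙∙⊞⊞
⊞⊞⊞⊞⊞⊞⊞⊞
⊞⊞⊞⊞⊞⊞⊞⊞

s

????????
?⊞⊞⊞⊞⊞⊞?
⊞⊞⊞⊞⊞⊞⊞?
⊞⊞∙∙∙∙⊞⊞
⊞⊞∙∙⊚∙∙∙
⊞⊞∙∙∙∙⊞⊞
⊞⊞⊞⊞⊞⊞⊞⊞
⊞⊞⊞⊞⊞⊞⊞⊞

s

?⊞⊞⊞⊞⊞⊞?
⊞⊞⊞⊞⊞⊞⊞?
⊞⊞∙∙∙∙⊞⊞
⊞⊞∙∙∙∙∙∙
⊞⊞∙∙⊚∙⊞⊞
⊞⊞⊞⊞⊞⊞⊞⊞
⊞⊞⊞⊞⊞⊞⊞⊞
????????

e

⊞⊞⊞⊞⊞⊞??
⊞⊞⊞⊞⊞⊞??
⊞∙∙∙∙⊞⊞?
⊞∙∙∙∙∙∙?
⊞∙∙∙⊚⊞⊞?
⊞⊞⊞⊞⊞⊞⊞?
⊞⊞⊞⊞⊞⊞⊞?
????????

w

?⊞⊞⊞⊞⊞⊞?
⊞⊞⊞⊞⊞⊞⊞?
⊞⊞∙∙∙∙⊞⊞
⊞⊞∙∙∙∙∙∙
⊞⊞∙∙⊚∙⊞⊞
⊞⊞⊞⊞⊞⊞⊞⊞
⊞⊞⊞⊞⊞⊞⊞⊞
????????


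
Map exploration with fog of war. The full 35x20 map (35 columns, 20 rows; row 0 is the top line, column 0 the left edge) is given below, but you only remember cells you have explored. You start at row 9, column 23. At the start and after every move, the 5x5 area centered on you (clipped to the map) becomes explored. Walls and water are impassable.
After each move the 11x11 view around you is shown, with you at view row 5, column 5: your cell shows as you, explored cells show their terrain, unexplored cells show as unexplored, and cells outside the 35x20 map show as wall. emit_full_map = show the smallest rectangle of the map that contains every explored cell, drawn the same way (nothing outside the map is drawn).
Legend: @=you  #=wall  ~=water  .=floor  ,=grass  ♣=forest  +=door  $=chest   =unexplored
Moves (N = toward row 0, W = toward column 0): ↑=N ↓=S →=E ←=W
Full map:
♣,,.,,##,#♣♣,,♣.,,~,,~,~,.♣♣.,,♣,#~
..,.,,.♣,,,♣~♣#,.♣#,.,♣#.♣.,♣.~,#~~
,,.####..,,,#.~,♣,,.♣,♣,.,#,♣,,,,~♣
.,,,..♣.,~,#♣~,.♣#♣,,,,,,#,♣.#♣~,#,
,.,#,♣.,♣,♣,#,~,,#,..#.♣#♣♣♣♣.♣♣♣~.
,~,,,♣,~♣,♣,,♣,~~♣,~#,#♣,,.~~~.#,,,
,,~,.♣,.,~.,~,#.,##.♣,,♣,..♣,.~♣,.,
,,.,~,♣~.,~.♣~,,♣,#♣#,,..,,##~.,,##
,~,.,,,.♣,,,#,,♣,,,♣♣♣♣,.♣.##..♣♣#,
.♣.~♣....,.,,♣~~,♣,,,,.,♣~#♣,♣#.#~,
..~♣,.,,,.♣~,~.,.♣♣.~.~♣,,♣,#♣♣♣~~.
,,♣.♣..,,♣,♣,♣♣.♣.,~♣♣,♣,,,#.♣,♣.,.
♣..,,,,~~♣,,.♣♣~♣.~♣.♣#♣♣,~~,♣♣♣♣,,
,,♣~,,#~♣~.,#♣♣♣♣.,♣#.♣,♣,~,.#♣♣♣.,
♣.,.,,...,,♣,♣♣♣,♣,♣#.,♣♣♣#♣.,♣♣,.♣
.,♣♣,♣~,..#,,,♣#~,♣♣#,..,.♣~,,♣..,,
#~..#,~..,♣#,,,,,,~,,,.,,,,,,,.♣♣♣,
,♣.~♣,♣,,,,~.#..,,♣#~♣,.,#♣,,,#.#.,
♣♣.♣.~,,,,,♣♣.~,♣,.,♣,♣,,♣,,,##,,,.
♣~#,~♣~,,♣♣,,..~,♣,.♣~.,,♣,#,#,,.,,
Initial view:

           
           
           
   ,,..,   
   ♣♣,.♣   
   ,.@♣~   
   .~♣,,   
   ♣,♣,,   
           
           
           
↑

           
           
           
   ,,♣,.   
   ,,..,   
   ♣♣@.♣   
   ,.,♣~   
   .~♣,,   
   ♣,♣,,   
           
           

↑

           
           
           
   ,#♣,,   
   ,,♣,.   
   ,,@.,   
   ♣♣,.♣   
   ,.,♣~   
   .~♣,,   
   ♣,♣,,   
           

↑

           
           
           
   #.♣#♣   
   ,#♣,,   
   ,,@,.   
   ,,..,   
   ♣♣,.♣   
   ,.,♣~   
   .~♣,,   
   ♣,♣,,   

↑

           
           
           
   ,,,,#   
   #.♣#♣   
   ,#@,,   
   ,,♣,.   
   ,,..,   
   ♣♣,.♣   
   ,.,♣~   
   .~♣,,   

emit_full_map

,,,,#
#.♣#♣
,#@,,
,,♣,.
,,..,
♣♣,.♣
,.,♣~
.~♣,,
♣,♣,,

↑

###########
           
           
   ,♣,.,   
   ,,,,#   
   #.@#♣   
   ,#♣,,   
   ,,♣,.   
   ,,..,   
   ♣♣,.♣   
   ,.,♣~   

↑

###########
###########
           
   ,♣#.♣   
   ,♣,.,   
   ,,@,#   
   #.♣#♣   
   ,#♣,,   
   ,,♣,.   
   ,,..,   
   ♣♣,.♣   

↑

###########
###########
###########
   ~,~,.   
   ,♣#.♣   
   ,♣@.,   
   ,,,,#   
   #.♣#♣   
   ,#♣,,   
   ,,♣,.   
   ,,..,   

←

###########
###########
###########
   ,~,~,.  
   .,♣#.♣  
   ♣,@,.,  
   ,,,,,#  
   .#.♣#♣  
    ,#♣,,  
    ,,♣,.  
    ,,..,  

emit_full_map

,~,~,.
.,♣#.♣
♣,@,.,
,,,,,#
.#.♣#♣
 ,#♣,,
 ,,♣,.
 ,,..,
 ♣♣,.♣
 ,.,♣~
 .~♣,,
 ♣,♣,,

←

###########
###########
###########
   ,,~,~,. 
   ,.,♣#.♣ 
   .♣@♣,., 
   ,,,,,,# 
   ..#.♣#♣ 
     ,#♣,, 
     ,,♣,. 
     ,,.., 

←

###########
###########
###########
   ~,,~,~,.
   #,.,♣#.♣
   ,.@,♣,.,
   ♣,,,,,,#
   ,..#.♣#♣
      ,#♣,,
      ,,♣,.
      ,,..,

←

###########
###########
###########
   ,~,,~,~,
   ♣#,.,♣#.
   ,,@♣,♣,.
   #♣,,,,,,
   #,..#.♣#
       ,#♣,
       ,,♣,
       ,,..

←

###########
###########
###########
   ,,~,,~,~
   .♣#,.,♣#
   ♣,@.♣,♣,
   ♣#♣,,,,,
   ,#,..#.♣
        ,#♣
        ,,♣
        ,,.

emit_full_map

,,~,,~,~,.
.♣#,.,♣#.♣
♣,@.♣,♣,.,
♣#♣,,,,,,#
,#,..#.♣#♣
     ,#♣,,
     ,,♣,.
     ,,..,
     ♣♣,.♣
     ,.,♣~
     .~♣,,
     ♣,♣,,

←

###########
###########
###########
   .,,~,,~,
   ,.♣#,.,♣
   ,♣@,.♣,♣
   .♣#♣,,,,
   ,,#,..#.
         ,#
         ,,
         ,,

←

###########
###########
###########
   ♣.,,~,,~
   #,.♣#,.,
   ~,@,,.♣,
   ,.♣#♣,,,
   ~,,#,..#
          ,
          ,
          ,

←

###########
###########
###########
   ,♣.,,~,,
   ♣#,.♣#,.
   .~@♣,,.♣
   ~,.♣#♣,,
   ,~,,#,..
           
           
           

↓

###########
###########
   ,♣.,,~,,
   ♣#,.♣#,.
   .~,♣,,.♣
   ~,@♣#♣,,
   ,~,,#,..
   ♣,~~♣   
           
           
           

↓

###########
   ,♣.,,~,,
   ♣#,.♣#,.
   .~,♣,,.♣
   ~,.♣#♣,,
   ,~@,#,..
   ♣,~~♣   
   ,#.,#   
           
           
           

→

###########
  ,♣.,,~,,~
  ♣#,.♣#,.,
  .~,♣,,.♣,
  ~,.♣#♣,,,
  ,~,@#,..#
  ♣,~~♣,  ,
  ,#.,##  ,
          ,
          ♣
          ,

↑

###########
###########
  ,♣.,,~,,~
  ♣#,.♣#,.,
  .~,♣,,.♣,
  ~,.@#♣,,,
  ,~,,#,..#
  ♣,~~♣,  ,
  ,#.,##  ,
          ,
          ♣

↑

###########
###########
###########
  ,♣.,,~,,~
  ♣#,.♣#,.,
  .~,@,,.♣,
  ~,.♣#♣,,,
  ,~,,#,..#
  ♣,~~♣,  ,
  ,#.,##  ,
          ,

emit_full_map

,♣.,,~,,~,~,.
♣#,.♣#,.,♣#.♣
.~,@,,.♣,♣,.,
~,.♣#♣,,,,,,#
,~,,#,..#.♣#♣
♣,~~♣,  ,#♣,,
,#.,##  ,,♣,.
        ,,..,
        ♣♣,.♣
        ,.,♣~
        .~♣,,
        ♣,♣,,

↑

###########
###########
###########
###########
  ,♣.,,~,,~
  ♣#,@♣#,.,
  .~,♣,,.♣,
  ~,.♣#♣,,,
  ,~,,#,..#
  ♣,~~♣,  ,
  ,#.,##  ,

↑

###########
###########
###########
###########
###########
  ,♣.@,~,,~
  ♣#,.♣#,.,
  .~,♣,,.♣,
  ~,.♣#♣,,,
  ,~,,#,..#
  ♣,~~♣,  ,

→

###########
###########
###########
###########
###########
 ,♣.,@~,,~,
 ♣#,.♣#,.,♣
 .~,♣,,.♣,♣
 ~,.♣#♣,,,,
 ,~,,#,..#.
 ♣,~~♣,  ,#

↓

###########
###########
###########
###########
 ,♣.,,~,,~,
 ♣#,.@#,.,♣
 .~,♣,,.♣,♣
 ~,.♣#♣,,,,
 ,~,,#,..#.
 ♣,~~♣,  ,#
 ,#.,##  ,,

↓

###########
###########
###########
 ,♣.,,~,,~,
 ♣#,.♣#,.,♣
 .~,♣@,.♣,♣
 ~,.♣#♣,,,,
 ,~,,#,..#.
 ♣,~~♣,  ,#
 ,#.,##  ,,
         ,,

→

###########
###########
###########
,♣.,,~,,~,~
♣#,.♣#,.,♣#
.~,♣,@.♣,♣,
~,.♣#♣,,,,,
,~,,#,..#.♣
♣,~~♣,  ,#♣
,#.,##  ,,♣
        ,,.

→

###########
###########
###########
♣.,,~,,~,~,
#,.♣#,.,♣#.
~,♣,,@♣,♣,.
,.♣#♣,,,,,,
~,,#,..#.♣#
,~~♣,  ,#♣,
#.,##  ,,♣,
       ,,..

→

###########
###########
###########
.,,~,,~,~,.
,.♣#,.,♣#.♣
,♣,,.@,♣,.,
.♣#♣,,,,,,#
,,#,..#.♣#♣
~~♣,  ,#♣,,
.,##  ,,♣,.
      ,,..,

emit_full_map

,♣.,,~,,~,~,.
♣#,.♣#,.,♣#.♣
.~,♣,,.@,♣,.,
~,.♣#♣,,,,,,#
,~,,#,..#.♣#♣
♣,~~♣,  ,#♣,,
,#.,##  ,,♣,.
        ,,..,
        ♣♣,.♣
        ,.,♣~
        .~♣,,
        ♣,♣,,


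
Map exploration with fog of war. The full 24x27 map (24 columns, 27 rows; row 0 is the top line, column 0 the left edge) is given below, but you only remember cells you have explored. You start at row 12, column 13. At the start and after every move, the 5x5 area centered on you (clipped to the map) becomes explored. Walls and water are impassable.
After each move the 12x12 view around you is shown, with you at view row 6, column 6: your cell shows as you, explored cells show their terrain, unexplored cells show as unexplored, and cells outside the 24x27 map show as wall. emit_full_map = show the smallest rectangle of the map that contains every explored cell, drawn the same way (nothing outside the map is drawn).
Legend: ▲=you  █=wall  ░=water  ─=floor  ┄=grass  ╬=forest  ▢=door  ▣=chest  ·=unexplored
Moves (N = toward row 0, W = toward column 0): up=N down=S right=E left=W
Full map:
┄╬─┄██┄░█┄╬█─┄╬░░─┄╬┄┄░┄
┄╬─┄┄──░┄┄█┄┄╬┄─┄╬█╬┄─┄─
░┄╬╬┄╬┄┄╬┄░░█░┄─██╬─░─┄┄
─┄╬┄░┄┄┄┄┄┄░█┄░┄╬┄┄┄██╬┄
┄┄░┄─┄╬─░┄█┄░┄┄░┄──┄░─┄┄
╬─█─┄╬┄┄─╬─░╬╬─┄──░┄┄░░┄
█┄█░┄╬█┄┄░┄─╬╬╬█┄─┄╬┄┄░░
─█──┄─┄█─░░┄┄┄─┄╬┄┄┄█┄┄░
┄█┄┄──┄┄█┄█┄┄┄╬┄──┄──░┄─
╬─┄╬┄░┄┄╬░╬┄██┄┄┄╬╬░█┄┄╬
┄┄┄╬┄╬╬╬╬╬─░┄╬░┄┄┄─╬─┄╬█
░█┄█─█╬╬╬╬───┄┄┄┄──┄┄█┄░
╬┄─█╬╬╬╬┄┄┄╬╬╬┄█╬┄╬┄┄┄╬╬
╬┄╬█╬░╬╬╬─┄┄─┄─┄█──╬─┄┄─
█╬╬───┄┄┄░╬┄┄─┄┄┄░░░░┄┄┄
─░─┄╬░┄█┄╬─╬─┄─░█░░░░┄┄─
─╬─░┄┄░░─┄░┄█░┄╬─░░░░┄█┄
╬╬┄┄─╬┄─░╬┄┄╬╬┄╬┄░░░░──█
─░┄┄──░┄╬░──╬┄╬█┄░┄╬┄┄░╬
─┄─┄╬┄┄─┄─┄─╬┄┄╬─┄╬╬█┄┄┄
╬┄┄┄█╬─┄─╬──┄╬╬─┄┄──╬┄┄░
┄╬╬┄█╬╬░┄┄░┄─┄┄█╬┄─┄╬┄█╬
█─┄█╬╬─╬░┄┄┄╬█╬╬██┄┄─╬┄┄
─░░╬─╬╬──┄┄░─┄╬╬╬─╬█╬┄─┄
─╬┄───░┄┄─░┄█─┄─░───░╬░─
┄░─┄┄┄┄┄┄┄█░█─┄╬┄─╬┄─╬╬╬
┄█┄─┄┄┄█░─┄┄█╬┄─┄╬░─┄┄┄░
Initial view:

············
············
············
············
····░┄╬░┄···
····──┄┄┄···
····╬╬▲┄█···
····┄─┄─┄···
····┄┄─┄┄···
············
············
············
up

············
············
············
············
····┄██┄┄···
····░┄╬░┄···
····──▲┄┄···
····╬╬╬┄█···
····┄─┄─┄···
····┄┄─┄┄···
············
············

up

············
············
············
············
····┄┄┄╬┄···
····┄██┄┄···
····░┄▲░┄···
····──┄┄┄···
····╬╬╬┄█···
····┄─┄─┄···
····┄┄─┄┄···
············

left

············
············
············
············
····█┄┄┄╬┄··
····╬┄██┄┄··
····─░▲╬░┄··
····───┄┄┄··
····┄╬╬╬┄█··
·····┄─┄─┄··
·····┄┄─┄┄··
············

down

············
············
············
····█┄┄┄╬┄··
····╬┄██┄┄··
····─░┄╬░┄··
····──▲┄┄┄··
····┄╬╬╬┄█··
····┄┄─┄─┄··
·····┄┄─┄┄··
············
············

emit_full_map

█┄┄┄╬┄
╬┄██┄┄
─░┄╬░┄
──▲┄┄┄
┄╬╬╬┄█
┄┄─┄─┄
·┄┄─┄┄

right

············
············
············
···█┄┄┄╬┄···
···╬┄██┄┄···
···─░┄╬░┄···
···───▲┄┄···
···┄╬╬╬┄█···
···┄┄─┄─┄···
····┄┄─┄┄···
············
············

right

············
············
············
··█┄┄┄╬┄····
··╬┄██┄┄┄···
··─░┄╬░┄┄···
··───┄▲┄┄···
··┄╬╬╬┄█╬···
··┄┄─┄─┄█···
···┄┄─┄┄····
············
············

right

············
············
············
·█┄┄┄╬┄·····
·╬┄██┄┄┄╬···
·─░┄╬░┄┄┄···
·───┄┄▲┄─···
·┄╬╬╬┄█╬┄···
·┄┄─┄─┄█─···
··┄┄─┄┄·····
············
············

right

············
············
············
█┄┄┄╬┄······
╬┄██┄┄┄╬╬···
─░┄╬░┄┄┄─···
───┄┄┄▲──···
┄╬╬╬┄█╬┄╬···
┄┄─┄─┄█──···
·┄┄─┄┄······
············
············

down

············
············
█┄┄┄╬┄······
╬┄██┄┄┄╬╬···
─░┄╬░┄┄┄─···
───┄┄┄┄──···
┄╬╬╬┄█▲┄╬···
┄┄─┄─┄█──···
·┄┄─┄┄┄░░···
············
············
············

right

············
············
┄┄┄╬┄·······
┄██┄┄┄╬╬····
░┄╬░┄┄┄─╬···
──┄┄┄┄──┄···
╬╬╬┄█╬▲╬┄···
┄─┄─┄█──╬···
┄┄─┄┄┄░░░···
············
············
············

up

············
············
············
┄┄┄╬┄·······
┄██┄┄┄╬╬░···
░┄╬░┄┄┄─╬···
──┄┄┄┄▲─┄···
╬╬╬┄█╬┄╬┄···
┄─┄─┄█──╬···
┄┄─┄┄┄░░░···
············
············

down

············
············
┄┄┄╬┄·······
┄██┄┄┄╬╬░···
░┄╬░┄┄┄─╬···
──┄┄┄┄──┄···
╬╬╬┄█╬▲╬┄···
┄─┄─┄█──╬···
┄┄─┄┄┄░░░···
············
············
············

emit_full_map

█┄┄┄╬┄····
╬┄██┄┄┄╬╬░
─░┄╬░┄┄┄─╬
───┄┄┄┄──┄
┄╬╬╬┄█╬▲╬┄
┄┄─┄─┄█──╬
·┄┄─┄┄┄░░░

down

············
┄┄┄╬┄·······
┄██┄┄┄╬╬░···
░┄╬░┄┄┄─╬···
──┄┄┄┄──┄···
╬╬╬┄█╬┄╬┄···
┄─┄─┄█▲─╬···
┄┄─┄┄┄░░░···
····░█░░░···
············
············
············

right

············
┄┄╬┄········
██┄┄┄╬╬░····
┄╬░┄┄┄─╬····
─┄┄┄┄──┄┄···
╬╬┄█╬┄╬┄┄···
─┄─┄█─▲╬─···
┄─┄┄┄░░░░···
···░█░░░░···
············
············
············

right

···········█
┄╬┄········█
█┄┄┄╬╬░····█
╬░┄┄┄─╬····█
┄┄┄┄──┄┄█··█
╬┄█╬┄╬┄┄┄··█
┄─┄█──▲─┄··█
─┄┄┄░░░░┄··█
··░█░░░░┄··█
···········█
···········█
···········█

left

············
┄┄╬┄········
██┄┄┄╬╬░····
┄╬░┄┄┄─╬····
─┄┄┄┄──┄┄█··
╬╬┄█╬┄╬┄┄┄··
─┄─┄█─▲╬─┄··
┄─┄┄┄░░░░┄··
···░█░░░░┄··
············
············
············

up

············
············
┄┄╬┄········
██┄┄┄╬╬░····
┄╬░┄┄┄─╬─···
─┄┄┄┄──┄┄█··
╬╬┄█╬┄▲┄┄┄··
─┄─┄█──╬─┄··
┄─┄┄┄░░░░┄··
···░█░░░░┄··
············
············

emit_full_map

█┄┄┄╬┄······
╬┄██┄┄┄╬╬░··
─░┄╬░┄┄┄─╬─·
───┄┄┄┄──┄┄█
┄╬╬╬┄█╬┄▲┄┄┄
┄┄─┄─┄█──╬─┄
·┄┄─┄┄┄░░░░┄
·····░█░░░░┄

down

············
┄┄╬┄········
██┄┄┄╬╬░····
┄╬░┄┄┄─╬─···
─┄┄┄┄──┄┄█··
╬╬┄█╬┄╬┄┄┄··
─┄─┄█─▲╬─┄··
┄─┄┄┄░░░░┄··
···░█░░░░┄··
············
············
············

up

············
············
┄┄╬┄········
██┄┄┄╬╬░····
┄╬░┄┄┄─╬─···
─┄┄┄┄──┄┄█··
╬╬┄█╬┄▲┄┄┄··
─┄─┄█──╬─┄··
┄─┄┄┄░░░░┄··
···░█░░░░┄··
············
············

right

···········█
···········█
┄╬┄········█
█┄┄┄╬╬░····█
╬░┄┄┄─╬─┄··█
┄┄┄┄──┄┄█··█
╬┄█╬┄╬▲┄┄··█
┄─┄█──╬─┄··█
─┄┄┄░░░░┄··█
··░█░░░░┄··█
···········█
···········█

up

···········█
···········█
···········█
┄╬┄········█
█┄┄┄╬╬░█┄··█
╬░┄┄┄─╬─┄··█
┄┄┄┄──▲┄█··█
╬┄█╬┄╬┄┄┄··█
┄─┄█──╬─┄··█
─┄┄┄░░░░┄··█
··░█░░░░┄··█
···········█

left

············
············
············
┄┄╬┄········
██┄┄┄╬╬░█┄··
┄╬░┄┄┄─╬─┄··
─┄┄┄┄─▲┄┄█··
╬╬┄█╬┄╬┄┄┄··
─┄─┄█──╬─┄··
┄─┄┄┄░░░░┄··
···░█░░░░┄··
············

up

············
············
············
············
┄┄╬┄──┄──···
██┄┄┄╬╬░█┄··
┄╬░┄┄┄▲╬─┄··
─┄┄┄┄──┄┄█··
╬╬┄█╬┄╬┄┄┄··
─┄─┄█──╬─┄··
┄─┄┄┄░░░░┄··
···░█░░░░┄··

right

···········█
···········█
···········█
···········█
┄╬┄──┄──░··█
█┄┄┄╬╬░█┄··█
╬░┄┄┄─▲─┄··█
┄┄┄┄──┄┄█··█
╬┄█╬┄╬┄┄┄··█
┄─┄█──╬─┄··█
─┄┄┄░░░░┄··█
··░█░░░░┄··█

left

············
············
············
············
┄┄╬┄──┄──░··
██┄┄┄╬╬░█┄··
┄╬░┄┄┄▲╬─┄··
─┄┄┄┄──┄┄█··
╬╬┄█╬┄╬┄┄┄··
─┄─┄█──╬─┄··
┄─┄┄┄░░░░┄··
···░█░░░░┄··

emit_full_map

█┄┄┄╬┄──┄──░
╬┄██┄┄┄╬╬░█┄
─░┄╬░┄┄┄▲╬─┄
───┄┄┄┄──┄┄█
┄╬╬╬┄█╬┄╬┄┄┄
┄┄─┄─┄█──╬─┄
·┄┄─┄┄┄░░░░┄
·····░█░░░░┄


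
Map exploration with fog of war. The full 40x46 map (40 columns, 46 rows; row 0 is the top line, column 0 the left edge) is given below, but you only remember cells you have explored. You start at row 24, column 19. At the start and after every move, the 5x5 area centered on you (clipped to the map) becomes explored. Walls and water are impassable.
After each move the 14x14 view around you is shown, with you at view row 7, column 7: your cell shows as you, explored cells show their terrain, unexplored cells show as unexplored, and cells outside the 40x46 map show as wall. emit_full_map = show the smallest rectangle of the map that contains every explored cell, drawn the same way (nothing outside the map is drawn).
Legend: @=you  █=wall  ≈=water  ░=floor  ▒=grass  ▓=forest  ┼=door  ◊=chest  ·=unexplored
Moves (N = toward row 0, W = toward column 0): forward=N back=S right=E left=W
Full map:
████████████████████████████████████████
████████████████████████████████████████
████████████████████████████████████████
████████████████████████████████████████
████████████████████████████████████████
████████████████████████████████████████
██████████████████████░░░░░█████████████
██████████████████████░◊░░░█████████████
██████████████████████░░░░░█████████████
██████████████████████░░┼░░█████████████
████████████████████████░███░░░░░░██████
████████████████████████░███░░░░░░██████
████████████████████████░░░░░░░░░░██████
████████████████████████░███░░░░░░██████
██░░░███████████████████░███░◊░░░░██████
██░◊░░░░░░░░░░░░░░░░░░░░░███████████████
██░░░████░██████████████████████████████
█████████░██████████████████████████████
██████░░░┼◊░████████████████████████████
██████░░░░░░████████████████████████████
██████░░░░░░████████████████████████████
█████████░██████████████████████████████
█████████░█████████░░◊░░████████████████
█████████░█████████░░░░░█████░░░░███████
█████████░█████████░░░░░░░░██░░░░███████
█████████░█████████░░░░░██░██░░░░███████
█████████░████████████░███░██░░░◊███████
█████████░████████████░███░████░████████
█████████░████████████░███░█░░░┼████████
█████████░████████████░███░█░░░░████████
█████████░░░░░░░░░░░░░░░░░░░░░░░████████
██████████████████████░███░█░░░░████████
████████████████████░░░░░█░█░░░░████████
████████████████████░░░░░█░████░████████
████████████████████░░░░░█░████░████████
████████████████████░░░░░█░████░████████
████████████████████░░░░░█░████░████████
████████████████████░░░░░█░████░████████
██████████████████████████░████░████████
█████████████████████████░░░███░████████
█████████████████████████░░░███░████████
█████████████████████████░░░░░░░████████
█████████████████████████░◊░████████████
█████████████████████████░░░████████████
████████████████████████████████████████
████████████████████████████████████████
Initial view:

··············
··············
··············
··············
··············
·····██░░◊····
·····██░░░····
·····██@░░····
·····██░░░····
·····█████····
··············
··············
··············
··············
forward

··············
··············
··············
··············
··············
·····█████····
·····██░░◊····
·····██@░░····
·····██░░░····
·····██░░░····
·····█████····
··············
··············
··············

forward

··············
··············
··············
··············
··············
·····█████····
·····█████····
·····██@░◊····
·····██░░░····
·····██░░░····
·····██░░░····
·····█████····
··············
··············

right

··············
··············
··············
··············
··············
····██████····
····██████····
····██░@◊░····
····██░░░░····
····██░░░░····
····██░░░·····
····█████·····
··············
··············

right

··············
··············
··············
··············
··············
···███████····
···███████····
···██░░@░░····
···██░░░░░····
···██░░░░░····
···██░░░······
···█████······
··············
··············

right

··············
··············
··············
··············
··············
··████████····
··████████····
··██░░◊@░█····
··██░░░░░█····
··██░░░░░░····
··██░░░·······
··█████·······
··············
··············

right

··············
··············
··············
··············
··············
·█████████····
·█████████····
·██░░◊░@██····
·██░░░░░██····
·██░░░░░░░····
·██░░░········
·█████········
··············
··············

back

··············
··············
··············
··············
·█████████····
·█████████····
·██░░◊░░██····
·██░░░░@██····
·██░░░░░░░····
·██░░░░░██····
·█████········
··············
··············
··············

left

··············
··············
··············
··············
··█████████···
··█████████···
··██░░◊░░██···
··██░░░@░██···
··██░░░░░░░···
··██░░░░░██···
··█████·······
··············
··············
··············

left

··············
··············
··············
··············
···█████████··
···█████████··
···██░░◊░░██··
···██░░@░░██··
···██░░░░░░░··
···██░░░░░██··
···█████······
··············
··············
··············

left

··············
··············
··············
··············
····█████████·
····█████████·
····██░░◊░░██·
····██░@░░░██·
····██░░░░░░░·
····██░░░░░██·
····█████·····
··············
··············
··············

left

··············
··············
··············
··············
·····█████████
·····█████████
·····██░░◊░░██
·····██@░░░░██
·····██░░░░░░░
·····██░░░░░██
·····█████····
··············
··············
··············

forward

··············
··············
··············
··············
··············
·····█████████
·····█████████
·····██@░◊░░██
·····██░░░░░██
·····██░░░░░░░
·····██░░░░░██
·····█████····
··············
··············

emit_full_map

█████████
█████████
██@░◊░░██
██░░░░░██
██░░░░░░░
██░░░░░██
█████····

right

··············
··············
··············
··············
··············
····█████████·
····█████████·
····██░@◊░░██·
····██░░░░░██·
····██░░░░░░░·
····██░░░░░██·
····█████·····
··············
··············

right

··············
··············
··············
··············
··············
···█████████··
···█████████··
···██░░@░░██··
···██░░░░░██··
···██░░░░░░░··
···██░░░░░██··
···█████······
··············
··············

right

··············
··············
··············
··············
··············
··█████████···
··█████████···
··██░░◊@░██···
··██░░░░░██···
··██░░░░░░░···
··██░░░░░██···
··█████·······
··············
··············

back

··············
··············
··············
··············
··█████████···
··█████████···
··██░░◊░░██···
··██░░░@░██···
··██░░░░░░░···
··██░░░░░██···
··█████·······
··············
··············
··············

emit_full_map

█████████
█████████
██░░◊░░██
██░░░@░██
██░░░░░░░
██░░░░░██
█████····
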